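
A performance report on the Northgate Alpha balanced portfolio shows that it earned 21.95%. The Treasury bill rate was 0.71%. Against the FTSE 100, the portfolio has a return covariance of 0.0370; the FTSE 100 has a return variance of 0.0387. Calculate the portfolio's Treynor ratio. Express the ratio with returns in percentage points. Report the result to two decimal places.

β = Cov / Var = 0.0370 / 0.0387 = 0.9561
Treynor = (Rp − Rf) / β = (21.95% − 0.71%) / 0.9561 = 21.24 / 0.9561 = 22.2152

22.22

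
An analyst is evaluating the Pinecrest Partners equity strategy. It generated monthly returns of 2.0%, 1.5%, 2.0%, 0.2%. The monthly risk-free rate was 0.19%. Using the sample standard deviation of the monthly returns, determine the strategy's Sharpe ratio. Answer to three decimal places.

1.453

Mean return r̄ = 5.70 / 4 = 1.4250%
Σ(r − r̄)² = (2 − 1.4250)² + (1.5 − 1.4250)² + … = 2.1675
sample σ = √(2.1675 / 3) = √0.7225 = 0.8500%
Sharpe = (r̄ − rf) / σ = (1.4250 − 0.19) / 0.8500 = 1.2350 / 0.8500 = 1.4529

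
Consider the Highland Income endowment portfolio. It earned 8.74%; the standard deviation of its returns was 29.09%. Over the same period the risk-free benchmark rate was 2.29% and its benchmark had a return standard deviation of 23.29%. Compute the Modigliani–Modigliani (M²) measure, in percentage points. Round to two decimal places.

Sharpe = (Rp − Rf) / σp = (8.74% − 2.29%) / 29.09% = 0.2217
M² = Rf + Sharpe × σm = 2.29% + 0.2217 × 23.29% = 7.4534%

7.45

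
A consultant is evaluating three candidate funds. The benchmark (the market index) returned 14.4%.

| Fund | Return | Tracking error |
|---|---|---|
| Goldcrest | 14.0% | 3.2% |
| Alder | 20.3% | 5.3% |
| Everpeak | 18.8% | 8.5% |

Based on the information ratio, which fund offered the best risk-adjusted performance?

Goldcrest: IR = (14.0% − 14.4%) / 3.2% = -0.125
Alder: IR = (20.3% − 14.4%) / 5.3% = 1.113
Everpeak: IR = (18.8% − 14.4%) / 8.5% = 0.518
Highest: Alder (1.113).

Alder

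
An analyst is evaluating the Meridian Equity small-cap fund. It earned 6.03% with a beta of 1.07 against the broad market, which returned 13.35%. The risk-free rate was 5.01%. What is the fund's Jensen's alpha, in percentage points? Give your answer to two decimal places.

CAPM expected return = Rf + β(Rm − Rf) = 5.01% + 1.07 × (13.35% − 5.01%) = 5.01 + 1.07 × 8.34 = 13.9338%
Jensen's α = Rp − E[R] = 6.03% − 13.9338% = -7.9038

-7.90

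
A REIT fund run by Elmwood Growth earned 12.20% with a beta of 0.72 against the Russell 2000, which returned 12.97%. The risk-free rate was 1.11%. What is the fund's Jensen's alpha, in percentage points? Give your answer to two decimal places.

2.55

CAPM expected return = Rf + β(Rm − Rf) = 1.11% + 0.72 × (12.97% − 1.11%) = 1.11 + 0.72 × 11.86 = 9.6492%
Jensen's α = Rp − E[R] = 12.20% − 9.6492% = 2.5508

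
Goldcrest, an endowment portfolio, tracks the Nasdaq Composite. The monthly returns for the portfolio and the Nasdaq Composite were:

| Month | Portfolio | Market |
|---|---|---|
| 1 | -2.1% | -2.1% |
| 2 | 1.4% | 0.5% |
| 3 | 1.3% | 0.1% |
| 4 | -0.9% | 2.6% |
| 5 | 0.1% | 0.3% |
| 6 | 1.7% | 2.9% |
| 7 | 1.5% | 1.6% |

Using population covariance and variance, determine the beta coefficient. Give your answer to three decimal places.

0.441

r̄p = 0.4286%,  r̄m = 0.8429%
Cov = Σ(rp − r̄p)(rm − r̄m) / 7 = 1.1045
Var(rm) = Σ(rm − r̄m)² / 7 = 2.5024
β = Cov / Var = 1.1045 / 2.5024 = 0.4414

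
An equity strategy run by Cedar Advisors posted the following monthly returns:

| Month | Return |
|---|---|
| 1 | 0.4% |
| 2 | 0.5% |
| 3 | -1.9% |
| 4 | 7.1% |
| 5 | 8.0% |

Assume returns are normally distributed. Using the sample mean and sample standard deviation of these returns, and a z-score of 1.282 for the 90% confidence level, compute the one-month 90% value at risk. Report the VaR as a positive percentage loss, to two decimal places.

2.87

μ = (0.4 + 0.5 − 1.9 + 7.1 + 8) / 5 = 2.8200%
Σ(r − μ)² = (0.4 − 2.8200)² + (0.5 − 2.8200)² + … = 78.6680
sample σ = √(78.6680 / 4) = √19.6670 = 4.4347%
VaR = −(μ − z·σ) = −(2.8200 − 1.282 × 4.4347) = −(-2.8653) = 2.8653%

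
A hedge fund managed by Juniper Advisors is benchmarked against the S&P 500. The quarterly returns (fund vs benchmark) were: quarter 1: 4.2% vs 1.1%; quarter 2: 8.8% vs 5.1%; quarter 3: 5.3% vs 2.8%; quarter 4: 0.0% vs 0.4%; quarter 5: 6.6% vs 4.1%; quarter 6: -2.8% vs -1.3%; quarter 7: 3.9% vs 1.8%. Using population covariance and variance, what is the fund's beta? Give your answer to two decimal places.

1.73

r̄p = 3.7143%,  r̄m = 2.0000%
Cov = Σ(rp − r̄p)(rm − r̄m) / 7 = 7.1514
Var(rm) = Σ(rm − r̄m)² / 7 = 4.1371
β = Cov / Var = 7.1514 / 4.1371 = 1.7286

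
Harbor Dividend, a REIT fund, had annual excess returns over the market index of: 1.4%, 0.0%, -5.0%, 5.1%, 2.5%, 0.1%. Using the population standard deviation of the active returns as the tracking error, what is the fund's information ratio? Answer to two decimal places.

μ = (1.4 + 0 − 5 + 5.1 + 2.5 + 0.1) / 6 = 4.10 / 6 = 0.6833%
Population σ = √[Σ(r − μ)² / 6] = √[56.4283 / 6] = √9.4047 = 3.0667%
IR = μ / tracking error = 0.6833 / 3.0667 = 0.2228

0.22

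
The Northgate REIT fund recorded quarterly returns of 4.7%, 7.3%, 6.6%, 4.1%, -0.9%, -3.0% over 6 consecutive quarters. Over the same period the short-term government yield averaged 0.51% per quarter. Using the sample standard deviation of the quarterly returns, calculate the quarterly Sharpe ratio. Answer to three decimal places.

0.630

Mean return r̄ = 18.80 / 6 = 3.1333%
Sample σ = √[Σ(r − r̄)² / 5] = √[86.6533 / 5] = √17.3307 = 4.1630%
Sharpe = (r̄ − rf) / σ = (3.1333 − 0.51) / 4.1630 = 2.6233 / 4.1630 = 0.6301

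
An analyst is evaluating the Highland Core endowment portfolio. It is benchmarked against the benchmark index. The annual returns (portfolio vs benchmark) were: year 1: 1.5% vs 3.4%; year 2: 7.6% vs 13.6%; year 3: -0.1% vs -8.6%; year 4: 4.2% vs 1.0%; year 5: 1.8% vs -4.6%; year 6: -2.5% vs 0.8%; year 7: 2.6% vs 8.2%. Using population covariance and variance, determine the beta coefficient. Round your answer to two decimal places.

r̄p = 2.1571%,  r̄m = 1.9714%
Cov = Σ(rp − r̄p)(rm − r̄m) / 7 = 13.5416
Var(rm) = Σ(rm − r̄m)² / 7 = 47.6163
β = Cov / Var = 13.5416 / 47.6163 = 0.2844

0.28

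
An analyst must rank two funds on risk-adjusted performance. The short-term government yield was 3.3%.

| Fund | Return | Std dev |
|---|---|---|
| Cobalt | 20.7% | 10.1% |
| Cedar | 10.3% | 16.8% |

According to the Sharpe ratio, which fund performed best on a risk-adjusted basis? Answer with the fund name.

Cobalt

Cobalt: Sharpe ratio = (20.7% − 3.3%) / 10.1% = 1.723
Cedar: Sharpe ratio = (10.3% − 3.3%) / 16.8% = 0.417
Highest: Cobalt (1.723).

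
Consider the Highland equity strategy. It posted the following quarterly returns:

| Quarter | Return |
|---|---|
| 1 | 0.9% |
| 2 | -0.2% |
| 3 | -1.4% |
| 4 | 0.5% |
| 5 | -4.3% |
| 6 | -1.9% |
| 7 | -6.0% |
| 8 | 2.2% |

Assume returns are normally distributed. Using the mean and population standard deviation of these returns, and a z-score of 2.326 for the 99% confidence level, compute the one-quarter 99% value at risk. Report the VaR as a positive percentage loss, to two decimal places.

r̄ = (0.9 − 0.2 − 1.4 + 0.5 − 4.3 − 1.9 − 6 + 2.2) / 8 = -10.20 / 8 = -1.2750%
Population std dev = √[52.9950 / 8] = 2.5738%
VaR = −(r̄ − z·σ) = −(-1.2750 − 2.326 × 2.5738) = −(-7.2617) = 7.2617%

7.26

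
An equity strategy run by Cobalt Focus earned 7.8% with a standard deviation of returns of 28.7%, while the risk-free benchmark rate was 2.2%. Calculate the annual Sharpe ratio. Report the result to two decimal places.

0.20

Sharpe = (Rp − Rf) / σp = (7.8% − 2.2%) / 28.7% = 5.60% / 28.7% = 0.1951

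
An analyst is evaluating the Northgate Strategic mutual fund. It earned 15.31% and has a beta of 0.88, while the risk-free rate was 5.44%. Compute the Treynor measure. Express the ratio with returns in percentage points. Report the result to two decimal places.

Treynor = (Rp − Rf) / β = (15.31% − 5.44%) / 0.88 = 9.87 / 0.88 = 11.2159

11.22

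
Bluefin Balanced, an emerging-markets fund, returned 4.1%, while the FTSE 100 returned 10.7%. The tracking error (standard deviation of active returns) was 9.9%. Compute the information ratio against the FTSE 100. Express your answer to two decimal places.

-0.67

IR = (Rp − Rb) / TE = (4.1% − 10.7%) / 9.9% = -6.60% / 9.9% = -0.6667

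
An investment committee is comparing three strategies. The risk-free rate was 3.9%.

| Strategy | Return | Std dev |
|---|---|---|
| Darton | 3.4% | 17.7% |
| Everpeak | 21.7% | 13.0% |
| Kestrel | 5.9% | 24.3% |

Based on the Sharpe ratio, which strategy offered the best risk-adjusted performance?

Darton: Sharpe ratio = (3.4% − 3.9%) / 17.7% = -0.028
Everpeak: Sharpe ratio = (21.7% − 3.9%) / 13.0% = 1.369
Kestrel: Sharpe ratio = (5.9% − 3.9%) / 24.3% = 0.082
Highest: Everpeak (1.369).

Everpeak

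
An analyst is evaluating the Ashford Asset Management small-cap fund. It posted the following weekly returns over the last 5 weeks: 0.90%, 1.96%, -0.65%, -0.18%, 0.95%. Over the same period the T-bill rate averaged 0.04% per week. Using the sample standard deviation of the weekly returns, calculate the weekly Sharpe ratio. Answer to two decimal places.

0.54

Mean return μ = 2.980 / 5 = 0.5960%
Sample σ = √[Σ(r − μ)² / 4] = √[4.2329 / 4] = √1.0582 = 1.0287%
Sharpe = (μ − rf) / σ = (0.5960 − 0.04) / 1.0287 = 0.5560 / 1.0287 = 0.5405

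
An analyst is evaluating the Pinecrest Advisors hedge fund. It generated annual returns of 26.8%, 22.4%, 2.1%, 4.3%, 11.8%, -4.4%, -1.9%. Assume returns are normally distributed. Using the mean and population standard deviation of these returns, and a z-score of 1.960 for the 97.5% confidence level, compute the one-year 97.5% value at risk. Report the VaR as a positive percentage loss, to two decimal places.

13.14

Mean return r̄ = 61.10 / 7 = 8.7286%
Population std dev = √[871.7943 / 7] = 11.1598%
VaR = −(r̄ − z·σ) = −(8.7286 − 1.960 × 11.1598) = −(-13.1446) = 13.1446%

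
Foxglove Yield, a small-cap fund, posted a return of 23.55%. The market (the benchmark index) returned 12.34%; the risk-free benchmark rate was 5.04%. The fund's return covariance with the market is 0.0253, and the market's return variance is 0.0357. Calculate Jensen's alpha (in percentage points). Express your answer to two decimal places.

13.34

β = Cov / Var = 0.0253 / 0.0357 = 0.7087
E[R] = Rf + β(Rm − Rf) = 5.04% + 0.7087 × (12.34% − 5.04%) = 10.2135%
α = Rp − E[R] = 23.55% − 10.2135% = 13.3365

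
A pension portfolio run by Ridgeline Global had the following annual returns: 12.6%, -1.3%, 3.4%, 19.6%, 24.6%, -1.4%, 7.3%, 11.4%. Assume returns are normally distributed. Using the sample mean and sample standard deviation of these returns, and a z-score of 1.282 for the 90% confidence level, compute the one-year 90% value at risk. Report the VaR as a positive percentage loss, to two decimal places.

2.55

r̄ = (12.6 − 1.3 + 3.4 + 19.6 + 24.6 − 1.4 + 7.3 + 11.4) / 8 = 76.20 / 8 = 9.5250%
Σ(r − r̄)² = 620.7350; sample σ = √(620.7350/7) = 9.4168%
VaR = −(r̄ − z·σ) = −(9.5250 − 1.282 × 9.4168) = −(-2.5473) = 2.5473%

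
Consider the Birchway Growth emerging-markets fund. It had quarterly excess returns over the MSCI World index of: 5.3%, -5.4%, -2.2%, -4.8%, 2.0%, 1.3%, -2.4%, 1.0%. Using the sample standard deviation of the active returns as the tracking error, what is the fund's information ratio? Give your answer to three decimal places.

-0.177

μ = (5.3 − 5.4 − 2.2 − 4.8 + 2 + 1.3 − 2.4 + 1) / 8 = -5.20 / 8 = -0.6500%
Σ(r − μ)² = 94.2000; sample σ = √(94.2000/7) = 3.6684%
IR = μ / tracking error = -0.6500 / 3.6684 = -0.1772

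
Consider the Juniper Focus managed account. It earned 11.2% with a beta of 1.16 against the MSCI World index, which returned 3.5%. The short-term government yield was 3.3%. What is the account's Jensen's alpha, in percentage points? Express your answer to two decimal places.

CAPM expected return = Rf + β(Rm − Rf) = 3.3% + 1.16 × (3.5% − 3.3%) = 3.3 + 1.16 × 0.20 = 3.5320%
Jensen's α = Rp − E[R] = 11.2% − 3.5320% = 7.6680

7.67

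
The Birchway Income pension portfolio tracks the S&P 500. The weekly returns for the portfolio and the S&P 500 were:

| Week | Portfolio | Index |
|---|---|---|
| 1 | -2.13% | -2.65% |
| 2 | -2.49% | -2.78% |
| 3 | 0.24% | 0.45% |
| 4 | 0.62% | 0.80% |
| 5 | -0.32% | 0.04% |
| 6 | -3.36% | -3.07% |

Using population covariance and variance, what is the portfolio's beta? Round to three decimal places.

r̄p = -1.2400%,  r̄m = -1.2017%
Cov = Σ(rp − r̄p)(rm − r̄m) / 6 = 2.4221
Var(rm) = Σ(rm − r̄m)² / 6 = 2.7260
β = Cov / Var = 2.4221 / 2.7260 = 0.8885

0.889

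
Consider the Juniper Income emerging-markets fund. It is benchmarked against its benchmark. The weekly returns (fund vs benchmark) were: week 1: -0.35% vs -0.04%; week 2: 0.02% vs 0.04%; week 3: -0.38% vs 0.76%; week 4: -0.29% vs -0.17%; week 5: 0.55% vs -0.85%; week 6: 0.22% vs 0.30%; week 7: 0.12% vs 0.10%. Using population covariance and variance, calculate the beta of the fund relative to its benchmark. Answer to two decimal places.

r̄p = -0.0157%,  r̄m = 0.0200%
Cov = Σ(rp − r̄p)(rm − r̄m) / 7 = -0.0874
Var(rm) = Σ(rm − r̄m)² / 7 = 0.2042
β = Cov / Var = -0.0874 / 0.2042 = -0.4280

-0.43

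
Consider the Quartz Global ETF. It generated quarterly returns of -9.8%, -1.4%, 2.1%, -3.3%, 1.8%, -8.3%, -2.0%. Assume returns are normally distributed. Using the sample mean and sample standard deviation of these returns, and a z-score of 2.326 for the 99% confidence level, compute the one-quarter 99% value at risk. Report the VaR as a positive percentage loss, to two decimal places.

r̄ = (-9.8 − 1.4 + 2.1 − 3.3 + 1.8 − 8.3 − 2) / 7 = -20.90 / 7 = -2.9857%
Σ(r − r̄)² = (-9.8 − (-2.9857))² + (-1.4 − (-2.9857))² + (2.1 − (-2.9857))² + … = 127.0286
sample σ = √(127.0286 / 6) = √21.1714 = 4.6012%
VaR = −(r̄ − z·σ) = −(-2.9857 − 2.326 × 4.6012) = −(-13.6881) = 13.6881%

13.69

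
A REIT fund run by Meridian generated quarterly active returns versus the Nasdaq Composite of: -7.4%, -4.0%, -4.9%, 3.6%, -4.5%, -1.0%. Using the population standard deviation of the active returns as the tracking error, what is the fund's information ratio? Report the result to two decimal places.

-0.87

r̄ = (-7.4 − 4 − 4.9 + 3.6 − 4.5 − 1) / 6 = -3.0333%
Σ(r − r̄)² = (-7.4 − (-3.0333))² + (-4 − (-3.0333))² + … = 73.7733
σ = √[73.7733 / 6] = 3.5065%
IR = r̄ / tracking error = -3.0333 / 3.5065 = -0.8651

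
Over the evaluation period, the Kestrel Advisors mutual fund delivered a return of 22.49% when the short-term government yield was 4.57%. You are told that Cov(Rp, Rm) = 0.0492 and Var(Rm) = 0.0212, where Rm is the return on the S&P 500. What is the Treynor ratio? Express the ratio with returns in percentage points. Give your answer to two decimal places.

7.72

β = Cov / Var = 0.0492 / 0.0212 = 2.3208
Treynor = (Rp − Rf) / β = (22.49% − 4.57%) / 2.3208 = 17.92 / 2.3208 = 7.7215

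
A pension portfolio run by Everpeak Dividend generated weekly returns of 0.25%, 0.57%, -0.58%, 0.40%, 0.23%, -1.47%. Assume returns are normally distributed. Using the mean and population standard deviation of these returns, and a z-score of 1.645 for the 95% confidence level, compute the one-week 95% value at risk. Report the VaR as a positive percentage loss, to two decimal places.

μ = (0.25 + 0.57 − 0.58 + 0.4 + 0.23 − 1.47) / 6 = -0.1000%
Σ(r − μ)² = 3.0376; population σ = √(3.0376/6) = 0.7115%
VaR = −(μ − z·σ) = −(-0.1000 − 1.645 × 0.7115) = −(-1.2704) = 1.2704%

1.27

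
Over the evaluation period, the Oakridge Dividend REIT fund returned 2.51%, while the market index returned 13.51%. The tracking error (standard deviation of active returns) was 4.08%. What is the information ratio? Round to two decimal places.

-2.70

IR = (Rp − Rb) / TE = (2.51% − 13.51%) / 4.08% = -11.00% / 4.08% = -2.6961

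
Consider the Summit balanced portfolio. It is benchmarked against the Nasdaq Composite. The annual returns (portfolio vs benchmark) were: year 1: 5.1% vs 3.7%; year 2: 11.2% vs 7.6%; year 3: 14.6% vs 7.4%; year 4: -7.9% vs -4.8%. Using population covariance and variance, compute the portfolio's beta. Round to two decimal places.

r̄p = 5.7500%,  r̄m = 3.4750%
Cov = Σ(rp − r̄p)(rm − r̄m) / 4 = 42.5063
Var(rm) = Σ(rm − r̄m)² / 4 = 25.2369
β = Cov / Var = 42.5063 / 25.2369 = 1.6843

1.68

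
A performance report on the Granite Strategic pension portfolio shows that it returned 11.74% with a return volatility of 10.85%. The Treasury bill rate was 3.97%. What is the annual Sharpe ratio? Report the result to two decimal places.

Sharpe = (Rp − Rf) / σp = (11.74% − 3.97%) / 10.85% = 7.77% / 10.85% = 0.7161

0.72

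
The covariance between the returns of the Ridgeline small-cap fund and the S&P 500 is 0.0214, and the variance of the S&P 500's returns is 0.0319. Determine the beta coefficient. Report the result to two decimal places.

β = Cov(Rp, Rm) / Var(Rm) = 0.0214 / 0.0319 = 0.6708

0.67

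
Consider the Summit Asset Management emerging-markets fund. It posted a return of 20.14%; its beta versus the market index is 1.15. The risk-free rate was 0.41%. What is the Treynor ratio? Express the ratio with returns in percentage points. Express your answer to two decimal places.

Treynor = (Rp − Rf) / β = (20.14% − 0.41%) / 1.15 = 19.73 / 1.15 = 17.1565

17.16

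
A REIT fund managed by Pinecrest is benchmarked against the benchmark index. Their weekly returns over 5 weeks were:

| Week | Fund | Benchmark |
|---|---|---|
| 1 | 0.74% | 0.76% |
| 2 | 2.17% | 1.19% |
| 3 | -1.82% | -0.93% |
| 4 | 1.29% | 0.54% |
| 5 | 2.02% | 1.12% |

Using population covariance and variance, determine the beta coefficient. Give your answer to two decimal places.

r̄p = 0.8800%,  r̄m = 0.5360%
Cov = Σ(rp − r̄p)(rm − r̄m) / 5 = 1.0876
Var(rm) = Σ(rm − r̄m)² / 5 = 0.5936
β = Cov / Var = 1.0876 / 0.5936 = 1.8322

1.83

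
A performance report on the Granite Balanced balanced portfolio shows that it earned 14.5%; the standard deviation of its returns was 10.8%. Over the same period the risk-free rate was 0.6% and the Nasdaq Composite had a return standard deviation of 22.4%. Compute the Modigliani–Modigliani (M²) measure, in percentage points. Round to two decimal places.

29.43

Sharpe = (Rp − Rf) / σp = (14.5% − 0.6%) / 10.8% = 1.2870
M² = Rf + Sharpe × σm = 0.6% + 1.2870 × 22.4% = 29.4288%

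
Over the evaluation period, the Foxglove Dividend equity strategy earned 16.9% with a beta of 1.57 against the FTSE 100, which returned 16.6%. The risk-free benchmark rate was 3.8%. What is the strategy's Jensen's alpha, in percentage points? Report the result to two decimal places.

CAPM expected return = Rf + β(Rm − Rf) = 3.8% + 1.57 × (16.6% − 3.8%) = 3.8 + 1.57 × 12.80 = 23.8960%
Jensen's α = Rp − E[R] = 16.9% − 23.8960% = -6.9960

-7.00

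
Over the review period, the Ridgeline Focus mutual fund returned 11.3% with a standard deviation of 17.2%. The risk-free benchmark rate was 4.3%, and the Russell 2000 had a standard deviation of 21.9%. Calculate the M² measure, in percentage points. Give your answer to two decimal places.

Sharpe = (Rp − Rf) / σp = (11.3% − 4.3%) / 17.2% = 0.4070
M² = Rf + Sharpe × σm = 4.3% + 0.4070 × 21.9% = 13.2133%

13.21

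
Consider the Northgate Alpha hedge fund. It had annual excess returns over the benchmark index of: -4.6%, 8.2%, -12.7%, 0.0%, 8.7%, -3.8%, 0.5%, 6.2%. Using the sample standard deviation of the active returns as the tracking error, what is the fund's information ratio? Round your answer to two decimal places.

Mean return r̄ = 2.50 / 8 = 0.3125%
Σ(r − r̄)² = 377.7288; sample σ = √(377.7288/7) = 7.3458%
IR = r̄ / tracking error = 0.3125 / 7.3458 = 0.0425

0.04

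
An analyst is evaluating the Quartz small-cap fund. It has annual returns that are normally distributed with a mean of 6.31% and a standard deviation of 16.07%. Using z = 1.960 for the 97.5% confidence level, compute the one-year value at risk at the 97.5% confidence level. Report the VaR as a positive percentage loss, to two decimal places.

VaR (as % loss) = −(μ − z·σ) = −(6.31% − 1.960 × 16.07%) = −(-25.1872%) = 25.1872%

25.19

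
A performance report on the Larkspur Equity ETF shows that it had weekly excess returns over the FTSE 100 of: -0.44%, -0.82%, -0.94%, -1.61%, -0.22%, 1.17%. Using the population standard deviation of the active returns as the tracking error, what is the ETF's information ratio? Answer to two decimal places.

-0.56

μ = (-0.44 − 0.82 − 0.94 − 1.61 − 0.22 + 1.17) / 6 = -0.4767%
Σ(r − μ)² = (-0.44 − (-0.4767))² + (-0.82 − (-0.4767))² + … = 4.3957
σ = √[4.3957 / 6] = 0.8559%
IR = μ / tracking error = -0.4767 / 0.8559 = -0.5570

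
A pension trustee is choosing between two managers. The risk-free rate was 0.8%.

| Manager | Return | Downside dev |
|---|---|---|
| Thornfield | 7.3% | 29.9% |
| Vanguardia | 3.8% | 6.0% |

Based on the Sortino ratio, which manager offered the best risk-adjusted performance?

Thornfield: Sortino ratio = (7.3% − 0.8%) / 29.9% = 0.217
Vanguardia: Sortino ratio = (3.8% − 0.8%) / 6.0% = 0.500
Highest: Vanguardia (0.500).

Vanguardia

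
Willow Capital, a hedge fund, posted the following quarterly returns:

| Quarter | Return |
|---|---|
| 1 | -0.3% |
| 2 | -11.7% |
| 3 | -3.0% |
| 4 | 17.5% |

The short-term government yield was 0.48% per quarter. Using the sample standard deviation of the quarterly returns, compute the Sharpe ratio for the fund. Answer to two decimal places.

0.01

Mean return μ = 2.50 / 4 = 0.6250%
Sample σ = √[Σ(r − μ)² / 3] = √[450.6675 / 3] = √150.2225 = 12.2565%
Sharpe = (μ − rf) / σ = (0.6250 − 0.48) / 12.2565 = 0.1450 / 12.2565 = 0.0118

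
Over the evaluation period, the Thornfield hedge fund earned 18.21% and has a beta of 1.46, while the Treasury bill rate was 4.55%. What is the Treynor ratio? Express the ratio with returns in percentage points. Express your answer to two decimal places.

9.36

Treynor = (Rp − Rf) / β = (18.21% − 4.55%) / 1.46 = 13.66 / 1.46 = 9.3562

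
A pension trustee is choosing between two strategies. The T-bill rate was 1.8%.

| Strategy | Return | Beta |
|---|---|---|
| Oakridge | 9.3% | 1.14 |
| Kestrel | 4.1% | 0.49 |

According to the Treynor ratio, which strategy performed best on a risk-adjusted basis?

Oakridge: Treynor = (9.3% − 1.8%) / 1.14 = 6.579
Kestrel: Treynor = (4.1% − 1.8%) / 0.49 = 4.694
Highest: Oakridge (6.579).

Oakridge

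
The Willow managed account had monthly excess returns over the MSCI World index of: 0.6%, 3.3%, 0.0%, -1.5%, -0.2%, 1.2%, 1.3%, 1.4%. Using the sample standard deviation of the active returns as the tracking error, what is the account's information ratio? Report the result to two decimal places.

r̄ = (0.6 + 3.3 + 0 − 1.5 − 0.2 + 1.2 + 1.3 + 1.4) / 8 = 0.7625%
Sample std dev = √[13.9788 / 7] = 1.4131%
IR = r̄ / tracking error = 0.7625 / 1.4131 = 0.5396

0.54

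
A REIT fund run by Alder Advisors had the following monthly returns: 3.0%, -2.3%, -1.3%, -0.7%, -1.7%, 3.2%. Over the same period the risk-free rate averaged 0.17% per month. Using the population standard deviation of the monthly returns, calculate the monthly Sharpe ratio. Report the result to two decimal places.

-0.06

Mean return r̄ = 0.20 / 6 = 0.0333%
Population σ = √[Σ(r − r̄)² / 6] = √[29.5933 / 6] = √4.9322 = 2.2209%
Sharpe = (r̄ − rf) / σ = (0.0333 − 0.17) / 2.2209 = -0.1367 / 2.2209 = -0.0616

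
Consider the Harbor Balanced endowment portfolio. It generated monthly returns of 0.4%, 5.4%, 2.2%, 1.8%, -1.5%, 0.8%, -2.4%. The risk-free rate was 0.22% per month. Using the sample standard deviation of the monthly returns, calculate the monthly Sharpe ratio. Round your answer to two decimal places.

0.29

Mean return r̄ = 6.70 / 7 = 0.9571%
Σ(r − r̄)² = (0.4 − 0.9571)² + (5.4 − 0.9571)² + (2.2 − 0.9571)² + … = 39.6371
σ = √[39.6371 / 6] = 2.5702%
Sharpe = (r̄ − rf) / σ = (0.9571 − 0.22) / 2.5702 = 0.7371 / 2.5702 = 0.2868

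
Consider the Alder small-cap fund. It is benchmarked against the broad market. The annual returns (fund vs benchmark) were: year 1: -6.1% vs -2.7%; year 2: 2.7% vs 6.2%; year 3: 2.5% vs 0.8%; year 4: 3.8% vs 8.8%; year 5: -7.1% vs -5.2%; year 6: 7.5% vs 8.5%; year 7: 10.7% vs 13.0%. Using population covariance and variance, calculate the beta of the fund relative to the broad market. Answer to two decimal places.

r̄p = 2.0000%,  r̄m = 4.2000%
Cov = Σ(rp − r̄p)(rm − r̄m) / 7 = 35.6600
Var(rm) = Σ(rm − r̄m)² / 7 = 38.3743
β = Cov / Var = 35.6600 / 38.3743 = 0.9293

0.93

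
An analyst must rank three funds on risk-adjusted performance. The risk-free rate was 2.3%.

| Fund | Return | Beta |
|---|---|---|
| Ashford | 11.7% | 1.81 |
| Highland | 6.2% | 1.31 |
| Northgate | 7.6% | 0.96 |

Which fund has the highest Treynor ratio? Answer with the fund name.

Northgate

Ashford: Treynor = (11.7% − 2.3%) / 1.81 = 5.193
Highland: Treynor = (6.2% − 2.3%) / 1.31 = 2.977
Northgate: Treynor = (7.6% − 2.3%) / 0.96 = 5.521
Highest: Northgate (5.521).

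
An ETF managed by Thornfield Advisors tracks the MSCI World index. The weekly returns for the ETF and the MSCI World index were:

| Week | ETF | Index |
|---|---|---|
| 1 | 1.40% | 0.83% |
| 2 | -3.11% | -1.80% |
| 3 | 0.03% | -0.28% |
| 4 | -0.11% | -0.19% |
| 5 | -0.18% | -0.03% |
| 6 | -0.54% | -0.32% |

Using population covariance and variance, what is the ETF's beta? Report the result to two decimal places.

1.72

r̄p = -0.4183%,  r̄m = -0.2983%
Cov = Σ(rp − r̄p)(rm − r̄m) / 6 = 1.0336
Var(rm) = Σ(rm − r̄m)² / 6 = 0.6021
β = Cov / Var = 1.0336 / 0.6021 = 1.7167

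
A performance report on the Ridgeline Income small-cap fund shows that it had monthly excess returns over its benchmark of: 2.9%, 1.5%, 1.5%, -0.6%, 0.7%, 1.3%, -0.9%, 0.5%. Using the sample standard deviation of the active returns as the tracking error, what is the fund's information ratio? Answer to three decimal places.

r̄ = (2.9 + 1.5 + 1.5 − 0.6 + 0.7 + 1.3 − 0.9 + 0.5) / 8 = 0.8625%
Sample σ = √[Σ(r − r̄)² / 7] = √[10.5588 / 7] = √1.5084 = 1.2282%
IR = r̄ / tracking error = 0.8625 / 1.2282 = 0.7022

0.702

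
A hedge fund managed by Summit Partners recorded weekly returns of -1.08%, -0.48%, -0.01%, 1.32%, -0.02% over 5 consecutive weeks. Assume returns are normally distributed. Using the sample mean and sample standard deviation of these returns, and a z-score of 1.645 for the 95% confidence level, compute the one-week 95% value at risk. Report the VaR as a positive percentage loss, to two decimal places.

μ = (-1.08 − 0.48 − 0.01 + 1.32 − 0.02) / 5 = -0.0540%
Σ(r − μ)² = (-1.08 − (-0.0540))² + (-0.48 − (-0.0540))² + … = 3.1251
σ = √[3.1251 / 4] = 0.8839%
VaR = −(μ − z·σ) = −(-0.0540 − 1.645 × 0.8839) = −(-1.5080) = 1.5080%

1.51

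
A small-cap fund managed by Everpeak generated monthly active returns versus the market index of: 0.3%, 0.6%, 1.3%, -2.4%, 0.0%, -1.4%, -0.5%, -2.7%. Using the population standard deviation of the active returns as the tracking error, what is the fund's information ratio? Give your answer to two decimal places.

μ = (0.3 + 0.6 + 1.3 − 2.4 + 0 − 1.4 − 0.5 − 2.7) / 8 = -4.80 / 8 = -0.6000%
Population std dev = √[14.5200 / 8] = 1.3472%
IR = μ / tracking error = -0.6000 / 1.3472 = -0.4454

-0.45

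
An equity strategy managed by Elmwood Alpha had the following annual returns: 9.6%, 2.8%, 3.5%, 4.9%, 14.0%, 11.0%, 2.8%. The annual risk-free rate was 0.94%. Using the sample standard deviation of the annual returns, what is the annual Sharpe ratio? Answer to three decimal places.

1.322

r̄ = (9.6 + 2.8 + 3.5 + 4.9 + 14 + 11 + 2.8) / 7 = 48.60 / 7 = 6.9429%
Sample σ = √[Σ(r − r̄)² / 6] = √[123.6771 / 6] = √20.6129 = 4.5401%
Sharpe = (r̄ − rf) / σ = (6.9429 − 0.94) / 4.5401 = 6.0029 / 4.5401 = 1.3222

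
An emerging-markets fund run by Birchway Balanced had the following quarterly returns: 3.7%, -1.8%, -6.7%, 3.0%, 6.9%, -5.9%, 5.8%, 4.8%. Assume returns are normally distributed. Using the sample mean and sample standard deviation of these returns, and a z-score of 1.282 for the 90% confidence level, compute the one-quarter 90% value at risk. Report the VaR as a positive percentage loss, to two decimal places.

5.59

μ = (3.7 − 1.8 − 6.7 + 3 + 6.9 − 5.9 + 5.8 + 4.8) / 8 = 1.2250%
Sample σ = √[Σ(r − μ)² / 7] = √[197.9150 / 7] = √28.2736 = 5.3173%
VaR = −(μ − z·σ) = −(1.2250 − 1.282 × 5.3173) = −(-5.5918) = 5.5918%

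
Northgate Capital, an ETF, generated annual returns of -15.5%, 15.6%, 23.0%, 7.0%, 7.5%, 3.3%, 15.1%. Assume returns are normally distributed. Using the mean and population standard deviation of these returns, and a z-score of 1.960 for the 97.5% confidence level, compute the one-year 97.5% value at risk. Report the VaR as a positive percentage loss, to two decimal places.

Mean return r̄ = 56.00 / 7 = 8.0000%
Population σ = √[Σ(r − r̄)² / 7] = √[908.7600 / 7] = √129.8229 = 11.3940%
VaR = −(r̄ − z·σ) = −(8.0000 − 1.960 × 11.3940) = −(-14.3322) = 14.3322%

14.33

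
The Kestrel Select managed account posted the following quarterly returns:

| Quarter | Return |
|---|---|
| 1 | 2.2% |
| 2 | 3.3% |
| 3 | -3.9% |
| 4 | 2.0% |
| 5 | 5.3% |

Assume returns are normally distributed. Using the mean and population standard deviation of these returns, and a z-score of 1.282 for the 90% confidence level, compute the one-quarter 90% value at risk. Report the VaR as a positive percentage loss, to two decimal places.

2.16

Mean return r̄ = 8.90 / 5 = 1.7800%
Σ(r − r̄)² = (2.2 − 1.7800)² + (3.3 − 1.7800)² + (-3.9 − 1.7800)² + … = 47.1880
population σ = √(47.1880 / 5) = √9.4376 = 3.0721%
VaR = −(r̄ − z·σ) = −(1.7800 − 1.282 × 3.0721) = −(-2.1584) = 2.1584%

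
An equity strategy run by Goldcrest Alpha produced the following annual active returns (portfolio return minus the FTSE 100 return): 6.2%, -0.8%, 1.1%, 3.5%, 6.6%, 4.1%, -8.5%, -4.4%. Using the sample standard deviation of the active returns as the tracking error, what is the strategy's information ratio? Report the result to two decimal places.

0.18

μ = (6.2 − 0.8 + 1.1 + 3.5 + 6.6 + 4.1 − 8.5 − 4.4) / 8 = 7.80 / 8 = 0.9750%
Σ(r − μ)² = (6.2 − 0.9750)² + (-0.8 − 0.9750)² + (1.1 − 0.9750)² + … = 196.9150
σ = √[196.9150 / 7] = 5.3038%
IR = μ / tracking error = 0.9750 / 5.3038 = 0.1838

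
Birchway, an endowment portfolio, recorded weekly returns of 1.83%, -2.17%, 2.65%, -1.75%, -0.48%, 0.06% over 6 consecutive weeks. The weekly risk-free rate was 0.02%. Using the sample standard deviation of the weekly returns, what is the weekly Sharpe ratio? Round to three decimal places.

μ = (1.83 − 2.17 + 2.65 − 1.75 − 0.48 + 0.06) / 6 = 0.140 / 6 = 0.0233%
Sample std dev = √[18.3735 / 5] = 1.9170%
Sharpe = (μ − rf) / σ = (0.0233 − 0.02) / 1.9170 = 0.0033 / 1.9170 = 0.0017

0.002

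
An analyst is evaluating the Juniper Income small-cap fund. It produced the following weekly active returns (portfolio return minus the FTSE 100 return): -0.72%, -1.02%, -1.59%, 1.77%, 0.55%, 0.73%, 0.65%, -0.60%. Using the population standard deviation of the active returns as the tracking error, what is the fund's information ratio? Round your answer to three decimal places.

-0.027

Mean return r̄ = -0.230 / 8 = -0.0288%
Σ(r − r̄)² = (-0.72 − (-0.0288))² + (-1.02 − (-0.0288))² + (-1.59 − (-0.0288))² + … = 8.8311
σ = √[8.8311 / 8] = 1.0507%
IR = r̄ / tracking error = -0.0288 / 1.0507 = -0.0274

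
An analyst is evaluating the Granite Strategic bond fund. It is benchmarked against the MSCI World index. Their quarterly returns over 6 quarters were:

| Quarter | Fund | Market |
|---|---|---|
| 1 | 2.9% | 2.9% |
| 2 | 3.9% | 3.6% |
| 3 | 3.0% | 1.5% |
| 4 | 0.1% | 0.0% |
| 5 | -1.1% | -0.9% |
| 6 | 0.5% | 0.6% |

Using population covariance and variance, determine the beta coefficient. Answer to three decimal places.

r̄p = 1.5500%,  r̄m = 1.2833%
Cov = Σ(rp − r̄p)(rm − r̄m) / 6 = 2.7175
Var(rm) = Σ(rm − r̄m)² / 6 = 2.4847
β = Cov / Var = 2.7175 / 2.4847 = 1.0937

1.094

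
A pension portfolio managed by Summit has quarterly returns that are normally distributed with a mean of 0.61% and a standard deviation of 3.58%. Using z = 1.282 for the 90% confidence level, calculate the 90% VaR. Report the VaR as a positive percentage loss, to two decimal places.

3.98

VaR (as % loss) = −(μ − z·σ) = −(0.61% − 1.282 × 3.58%) = −(-3.97956%) = 3.97956%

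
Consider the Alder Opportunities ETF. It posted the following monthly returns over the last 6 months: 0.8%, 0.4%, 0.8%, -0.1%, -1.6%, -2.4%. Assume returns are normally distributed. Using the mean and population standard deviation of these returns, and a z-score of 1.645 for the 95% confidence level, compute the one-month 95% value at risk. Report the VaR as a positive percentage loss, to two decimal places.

2.37

μ = (0.8 + 0.4 + 0.8 − 0.1 − 1.6 − 2.4) / 6 = -2.10 / 6 = -0.3500%
Σ(r − μ)² = (0.8 − (-0.3500))² + (0.4 − (-0.3500))² + (0.8 − (-0.3500))² + … = 9.0350
population σ = √(9.0350 / 6) = √1.5058 = 1.2271%
VaR = −(μ − z·σ) = −(-0.3500 − 1.645 × 1.2271) = −(-2.3686) = 2.3686%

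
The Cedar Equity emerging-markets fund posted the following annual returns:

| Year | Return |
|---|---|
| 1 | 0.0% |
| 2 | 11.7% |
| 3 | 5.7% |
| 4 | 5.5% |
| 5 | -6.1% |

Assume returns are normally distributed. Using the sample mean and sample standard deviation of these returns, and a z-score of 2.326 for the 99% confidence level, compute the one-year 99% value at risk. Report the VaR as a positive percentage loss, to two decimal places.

r̄ = (0 + 11.7 + 5.7 + 5.5 − 6.1) / 5 = 16.80 / 5 = 3.3600%
Sample σ = √[Σ(r − r̄)² / 4] = √[180.3920 / 4] = √45.0980 = 6.7155%
VaR = −(r̄ − z·σ) = −(3.3600 − 2.326 × 6.7155) = −(-12.2603) = 12.2603%

12.26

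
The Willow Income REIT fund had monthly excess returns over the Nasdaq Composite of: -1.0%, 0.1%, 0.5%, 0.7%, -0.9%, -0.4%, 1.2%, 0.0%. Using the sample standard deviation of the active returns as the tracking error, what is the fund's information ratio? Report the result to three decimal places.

0.032

Mean return μ = 0.20 / 8 = 0.0250%
Sample σ = √[Σ(r − μ)² / 7] = √[4.1550 / 7] = √0.5936 = 0.7705%
IR = μ / tracking error = 0.0250 / 0.7705 = 0.0324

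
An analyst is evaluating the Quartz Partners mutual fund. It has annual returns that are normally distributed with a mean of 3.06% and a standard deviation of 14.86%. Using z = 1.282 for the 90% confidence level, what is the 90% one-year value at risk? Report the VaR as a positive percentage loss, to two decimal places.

VaR (as % loss) = −(μ − z·σ) = −(3.06% − 1.282 × 14.86%) = −(-15.99052%) = 15.99052%

15.99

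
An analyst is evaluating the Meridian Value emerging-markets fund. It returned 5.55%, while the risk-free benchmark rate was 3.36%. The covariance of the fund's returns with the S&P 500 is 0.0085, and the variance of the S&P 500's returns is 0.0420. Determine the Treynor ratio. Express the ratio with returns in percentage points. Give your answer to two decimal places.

10.82

β = Cov / Var = 0.0085 / 0.0420 = 0.2024
Treynor = (Rp − Rf) / β = (5.55% − 3.36%) / 0.2024 = 2.19 / 0.2024 = 10.8202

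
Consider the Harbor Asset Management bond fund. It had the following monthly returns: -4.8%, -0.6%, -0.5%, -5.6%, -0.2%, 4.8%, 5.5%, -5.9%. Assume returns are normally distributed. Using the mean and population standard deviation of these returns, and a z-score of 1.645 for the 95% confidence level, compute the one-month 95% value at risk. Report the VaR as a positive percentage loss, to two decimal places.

r̄ = (-4.8 − 0.6 − 0.5 − 5.6 − 0.2 + 4.8 + 5.5 − 5.9) / 8 = -7.30 / 8 = -0.9125%
Population std dev = √[136.4888 / 8] = 4.1305%
VaR = −(r̄ − z·σ) = −(-0.9125 − 1.645 × 4.1305) = −(-7.7072) = 7.7072%

7.71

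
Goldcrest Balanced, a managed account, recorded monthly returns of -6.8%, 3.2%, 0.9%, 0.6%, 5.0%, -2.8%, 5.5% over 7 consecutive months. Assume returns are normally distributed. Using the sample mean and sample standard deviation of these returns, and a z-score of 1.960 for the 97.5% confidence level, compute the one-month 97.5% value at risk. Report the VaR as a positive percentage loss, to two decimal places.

7.83

Mean return μ = 5.60 / 7 = 0.8000%
Σ(r − μ)² = (-6.8 − 0.8000)² + (3.2 − 0.8000)² + … = 116.2600
sample σ = √(116.2600 / 6) = √19.3767 = 4.4019%
VaR = −(μ − z·σ) = −(0.8000 − 1.960 × 4.4019) = −(-7.8277) = 7.8277%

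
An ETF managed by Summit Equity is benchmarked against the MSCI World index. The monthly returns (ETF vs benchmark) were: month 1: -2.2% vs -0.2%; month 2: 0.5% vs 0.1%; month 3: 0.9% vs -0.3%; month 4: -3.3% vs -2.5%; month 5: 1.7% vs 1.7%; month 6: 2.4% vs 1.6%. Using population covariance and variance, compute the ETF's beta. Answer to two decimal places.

1.29

r̄p = 0.0000%,  r̄m = 0.0667%
Cov = Σ(rp − r̄p)(rm − r̄m) / 6 = 2.5333
Var(rm) = Σ(rm − r̄m)² / 6 = 1.9689
β = Cov / Var = 2.5333 / 1.9689 = 1.2867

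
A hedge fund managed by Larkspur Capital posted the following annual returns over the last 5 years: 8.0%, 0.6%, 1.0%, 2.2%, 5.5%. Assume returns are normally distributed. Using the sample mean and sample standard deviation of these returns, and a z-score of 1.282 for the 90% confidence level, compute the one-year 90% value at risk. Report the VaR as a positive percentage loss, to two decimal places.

0.62

r̄ = (8 + 0.6 + 1 + 2.2 + 5.5) / 5 = 3.4600%
Sample σ = √[Σ(r − r̄)² / 4] = √[40.5920 / 4] = √10.1480 = 3.1856%
VaR = −(r̄ − z·σ) = −(3.4600 − 1.282 × 3.1856) = −(-0.6239) = 0.6239%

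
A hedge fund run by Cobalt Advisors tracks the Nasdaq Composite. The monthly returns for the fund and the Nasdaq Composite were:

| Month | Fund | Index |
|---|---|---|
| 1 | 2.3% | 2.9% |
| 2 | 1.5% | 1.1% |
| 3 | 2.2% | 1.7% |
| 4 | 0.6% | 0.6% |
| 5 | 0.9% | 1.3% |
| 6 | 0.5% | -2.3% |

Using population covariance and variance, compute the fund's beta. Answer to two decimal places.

r̄p = 1.3333%,  r̄m = 0.8833%
Cov = Σ(rp − r̄p)(rm − r̄m) / 6 = 0.8956
Var(rm) = Σ(rm − r̄m)² / 6 = 2.5281
β = Cov / Var = 0.8956 / 2.5281 = 0.3543

0.35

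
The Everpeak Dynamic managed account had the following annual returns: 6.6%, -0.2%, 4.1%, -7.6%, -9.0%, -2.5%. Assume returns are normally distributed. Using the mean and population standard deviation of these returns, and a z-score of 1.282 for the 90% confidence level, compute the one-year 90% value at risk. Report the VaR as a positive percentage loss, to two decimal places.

r̄ = (6.6 − 0.2 + 4.1 − 7.6 − 9 − 2.5) / 6 = -8.60 / 6 = -1.4333%
Population std dev = √[193.0933 / 6] = 5.6729%
VaR = −(r̄ − z·σ) = −(-1.4333 − 1.282 × 5.6729) = −(-8.7060) = 8.7060%

8.71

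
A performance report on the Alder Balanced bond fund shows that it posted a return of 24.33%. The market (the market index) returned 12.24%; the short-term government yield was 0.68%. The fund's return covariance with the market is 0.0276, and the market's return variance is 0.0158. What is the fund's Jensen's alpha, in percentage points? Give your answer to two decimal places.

β = Cov / Var = 0.0276 / 0.0158 = 1.7468
E[R] = Rf + β(Rm − Rf) = 0.68% + 1.7468 × (12.24% − 0.68%) = 20.8730%
α = Rp − E[R] = 24.33% − 20.8730% = 3.4570

3.46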